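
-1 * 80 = -80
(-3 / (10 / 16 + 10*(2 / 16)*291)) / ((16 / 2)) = -3 / 2915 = -0.00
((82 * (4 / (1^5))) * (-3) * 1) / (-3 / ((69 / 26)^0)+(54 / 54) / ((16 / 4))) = 3936 / 11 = 357.82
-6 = -6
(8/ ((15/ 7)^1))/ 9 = 56/ 135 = 0.41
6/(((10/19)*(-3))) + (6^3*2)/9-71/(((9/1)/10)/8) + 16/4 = -26231/45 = -582.91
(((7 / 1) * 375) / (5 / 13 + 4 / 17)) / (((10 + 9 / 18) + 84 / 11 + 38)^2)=863940 / 642941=1.34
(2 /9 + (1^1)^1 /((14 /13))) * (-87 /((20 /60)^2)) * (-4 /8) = 12615 /28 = 450.54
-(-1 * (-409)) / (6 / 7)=-2863 / 6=-477.17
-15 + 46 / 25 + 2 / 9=-2911 / 225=-12.94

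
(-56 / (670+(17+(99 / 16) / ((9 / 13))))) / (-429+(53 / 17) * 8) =896 / 4499195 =0.00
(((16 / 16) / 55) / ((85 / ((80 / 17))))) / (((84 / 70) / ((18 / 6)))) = 8 / 3179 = 0.00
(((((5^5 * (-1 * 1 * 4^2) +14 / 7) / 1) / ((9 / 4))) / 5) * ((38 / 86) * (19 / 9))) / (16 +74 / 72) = -96262816 / 395385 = -243.47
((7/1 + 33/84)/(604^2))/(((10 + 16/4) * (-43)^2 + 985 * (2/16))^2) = 207/6910085043921703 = 0.00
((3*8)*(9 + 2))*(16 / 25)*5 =4224 / 5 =844.80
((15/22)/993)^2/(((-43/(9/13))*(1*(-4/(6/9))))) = 75/59284771832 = 0.00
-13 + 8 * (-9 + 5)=-45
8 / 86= 4 / 43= 0.09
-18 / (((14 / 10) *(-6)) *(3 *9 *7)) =5 / 441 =0.01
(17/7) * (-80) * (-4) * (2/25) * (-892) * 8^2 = -3549242.51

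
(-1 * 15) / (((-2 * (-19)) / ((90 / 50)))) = -27 / 38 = -0.71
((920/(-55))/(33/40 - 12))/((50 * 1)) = 0.03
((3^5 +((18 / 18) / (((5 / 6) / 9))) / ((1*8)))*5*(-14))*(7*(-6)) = 718389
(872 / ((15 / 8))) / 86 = 5.41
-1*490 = -490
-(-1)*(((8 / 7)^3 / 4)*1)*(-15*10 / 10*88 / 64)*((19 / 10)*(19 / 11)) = -8664 / 343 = -25.26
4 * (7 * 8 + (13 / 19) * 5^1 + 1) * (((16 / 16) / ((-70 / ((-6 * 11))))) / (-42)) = -3608 / 665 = -5.43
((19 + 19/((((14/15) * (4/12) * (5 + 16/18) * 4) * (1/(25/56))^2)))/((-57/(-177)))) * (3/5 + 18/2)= 1692256821/2908640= 581.80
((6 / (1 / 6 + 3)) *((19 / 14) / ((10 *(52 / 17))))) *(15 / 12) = 153 / 1456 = 0.11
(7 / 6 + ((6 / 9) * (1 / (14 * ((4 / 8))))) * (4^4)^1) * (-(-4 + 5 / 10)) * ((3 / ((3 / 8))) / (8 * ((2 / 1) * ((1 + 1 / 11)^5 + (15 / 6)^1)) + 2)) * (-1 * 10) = -1728077230 / 16118181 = -107.21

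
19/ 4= 4.75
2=2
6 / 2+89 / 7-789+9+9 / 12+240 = -14659 / 28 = -523.54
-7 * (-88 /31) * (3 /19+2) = 25256 /589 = 42.88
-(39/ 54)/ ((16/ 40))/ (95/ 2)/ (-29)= 13/ 9918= 0.00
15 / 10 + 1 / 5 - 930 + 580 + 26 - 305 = -6273 / 10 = -627.30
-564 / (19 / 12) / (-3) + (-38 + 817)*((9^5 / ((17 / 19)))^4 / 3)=7816897126469569476351778683 / 1586899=4925894544309101887613.38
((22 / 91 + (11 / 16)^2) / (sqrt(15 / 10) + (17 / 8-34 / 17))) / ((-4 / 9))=149787 / 1106560-149787 * sqrt(6) / 276640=-1.19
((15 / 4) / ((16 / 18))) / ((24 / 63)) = 2835 / 256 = 11.07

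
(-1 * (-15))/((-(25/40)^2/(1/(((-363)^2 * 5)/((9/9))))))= -64/1098075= -0.00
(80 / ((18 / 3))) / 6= 20 / 9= 2.22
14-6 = 8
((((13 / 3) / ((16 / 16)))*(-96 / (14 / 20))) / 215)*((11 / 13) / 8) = -88 / 301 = -0.29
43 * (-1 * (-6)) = 258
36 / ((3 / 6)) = 72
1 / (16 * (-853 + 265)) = -1 / 9408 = -0.00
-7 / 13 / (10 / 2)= -0.11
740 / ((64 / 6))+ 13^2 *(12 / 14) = 11997 / 56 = 214.23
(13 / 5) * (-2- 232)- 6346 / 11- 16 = -66072 / 55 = -1201.31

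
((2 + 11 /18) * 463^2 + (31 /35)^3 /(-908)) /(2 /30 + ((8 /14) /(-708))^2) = 8396037.12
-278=-278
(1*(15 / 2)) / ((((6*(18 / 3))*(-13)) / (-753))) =1255 / 104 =12.07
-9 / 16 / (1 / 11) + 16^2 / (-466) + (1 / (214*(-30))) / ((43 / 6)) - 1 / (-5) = -560619911 / 85762640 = -6.54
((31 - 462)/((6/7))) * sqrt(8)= -3017 * sqrt(2)/3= -1422.23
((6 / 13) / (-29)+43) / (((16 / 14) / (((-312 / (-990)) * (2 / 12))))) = 22687 / 11484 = 1.98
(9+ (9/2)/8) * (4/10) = 3.82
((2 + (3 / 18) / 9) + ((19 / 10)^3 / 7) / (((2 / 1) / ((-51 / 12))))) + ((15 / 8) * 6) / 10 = 1604719 / 1512000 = 1.06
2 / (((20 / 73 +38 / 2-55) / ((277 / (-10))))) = 20221 / 13040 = 1.55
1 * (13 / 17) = 13 / 17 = 0.76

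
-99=-99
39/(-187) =-39/187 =-0.21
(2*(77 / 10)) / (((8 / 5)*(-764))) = -77 / 6112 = -0.01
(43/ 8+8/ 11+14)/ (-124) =-1769/ 10912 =-0.16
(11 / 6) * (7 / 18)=77 / 108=0.71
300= 300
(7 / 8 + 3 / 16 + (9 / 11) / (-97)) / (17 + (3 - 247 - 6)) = -17995 / 3977776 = -0.00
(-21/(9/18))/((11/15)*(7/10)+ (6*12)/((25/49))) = -180/607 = -0.30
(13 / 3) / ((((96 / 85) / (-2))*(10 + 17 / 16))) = -1105 / 1593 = -0.69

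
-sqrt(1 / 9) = -0.33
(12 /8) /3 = 1 /2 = 0.50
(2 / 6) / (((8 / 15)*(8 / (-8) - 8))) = -5 / 72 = -0.07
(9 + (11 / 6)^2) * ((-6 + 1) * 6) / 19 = -2225 / 114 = -19.52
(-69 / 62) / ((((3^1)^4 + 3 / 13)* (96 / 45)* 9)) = -1495 / 2095104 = -0.00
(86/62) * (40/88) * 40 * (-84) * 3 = -2167200/341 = -6355.43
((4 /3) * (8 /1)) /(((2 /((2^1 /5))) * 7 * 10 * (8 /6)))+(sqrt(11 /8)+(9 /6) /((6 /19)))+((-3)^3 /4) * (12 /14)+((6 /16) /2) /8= 0.18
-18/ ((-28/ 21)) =27/ 2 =13.50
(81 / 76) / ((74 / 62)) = 2511 / 2812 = 0.89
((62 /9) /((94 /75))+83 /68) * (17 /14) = 64403 /7896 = 8.16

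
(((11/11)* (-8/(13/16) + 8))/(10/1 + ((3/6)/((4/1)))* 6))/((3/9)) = -288/559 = -0.52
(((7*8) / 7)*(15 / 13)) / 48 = 0.19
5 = 5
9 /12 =0.75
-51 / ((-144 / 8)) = 17 / 6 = 2.83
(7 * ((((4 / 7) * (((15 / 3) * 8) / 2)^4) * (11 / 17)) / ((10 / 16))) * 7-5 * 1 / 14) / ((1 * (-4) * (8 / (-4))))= 1103871915 / 1904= 579764.66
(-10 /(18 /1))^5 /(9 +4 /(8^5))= -25600000 /4353623721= -0.01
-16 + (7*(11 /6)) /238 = -3253 /204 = -15.95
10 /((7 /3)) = 30 /7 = 4.29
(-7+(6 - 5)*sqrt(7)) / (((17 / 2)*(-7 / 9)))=18 / 17 - 18*sqrt(7) / 119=0.66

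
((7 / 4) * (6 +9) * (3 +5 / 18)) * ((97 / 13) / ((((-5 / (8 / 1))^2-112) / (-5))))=28.76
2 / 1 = 2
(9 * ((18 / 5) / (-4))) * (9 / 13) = -729 / 130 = -5.61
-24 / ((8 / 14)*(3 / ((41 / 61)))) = -574 / 61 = -9.41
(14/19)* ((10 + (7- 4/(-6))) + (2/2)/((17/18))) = 13370/969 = 13.80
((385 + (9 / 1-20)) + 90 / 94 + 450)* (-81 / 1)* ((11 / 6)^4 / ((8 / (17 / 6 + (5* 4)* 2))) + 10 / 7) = -149338302821 / 36096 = -4137253.51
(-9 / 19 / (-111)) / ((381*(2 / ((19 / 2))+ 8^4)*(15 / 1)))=1 / 5485706580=0.00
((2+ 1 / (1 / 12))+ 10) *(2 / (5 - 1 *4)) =48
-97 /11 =-8.82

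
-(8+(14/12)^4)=-12769/1296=-9.85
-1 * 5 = -5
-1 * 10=-10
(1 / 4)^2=1 / 16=0.06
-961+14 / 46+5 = -21981 / 23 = -955.70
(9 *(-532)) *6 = -28728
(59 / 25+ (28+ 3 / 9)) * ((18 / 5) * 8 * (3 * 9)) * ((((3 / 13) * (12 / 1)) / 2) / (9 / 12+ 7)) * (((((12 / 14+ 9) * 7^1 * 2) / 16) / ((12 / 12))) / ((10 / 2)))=1852686432 / 251875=7355.58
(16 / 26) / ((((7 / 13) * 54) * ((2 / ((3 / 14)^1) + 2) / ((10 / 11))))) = 20 / 11781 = 0.00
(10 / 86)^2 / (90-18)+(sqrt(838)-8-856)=-115022567 / 133128+sqrt(838)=-835.05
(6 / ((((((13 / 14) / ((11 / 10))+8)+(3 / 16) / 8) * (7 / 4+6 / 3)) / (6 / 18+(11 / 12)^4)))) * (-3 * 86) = -570895864 / 11798865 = -48.39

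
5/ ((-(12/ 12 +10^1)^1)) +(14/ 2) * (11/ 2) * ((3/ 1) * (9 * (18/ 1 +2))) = 228685/ 11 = 20789.55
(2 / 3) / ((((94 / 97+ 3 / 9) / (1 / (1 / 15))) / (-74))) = -215340 / 379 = -568.18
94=94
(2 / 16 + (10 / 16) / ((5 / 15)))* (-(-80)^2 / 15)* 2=-5120 / 3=-1706.67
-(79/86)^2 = -6241/7396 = -0.84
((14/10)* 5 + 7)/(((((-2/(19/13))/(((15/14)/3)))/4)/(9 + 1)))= -1900/13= -146.15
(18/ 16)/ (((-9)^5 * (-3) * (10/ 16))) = 1/ 98415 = 0.00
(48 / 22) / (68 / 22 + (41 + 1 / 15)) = 180 / 3643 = 0.05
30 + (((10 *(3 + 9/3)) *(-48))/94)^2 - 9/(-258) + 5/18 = 828396979/854883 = 969.02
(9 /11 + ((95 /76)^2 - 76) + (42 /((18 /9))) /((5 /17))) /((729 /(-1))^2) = -217 /51963120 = -0.00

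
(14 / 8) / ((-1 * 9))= -7 / 36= -0.19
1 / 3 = 0.33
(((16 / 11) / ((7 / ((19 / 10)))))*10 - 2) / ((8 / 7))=1.70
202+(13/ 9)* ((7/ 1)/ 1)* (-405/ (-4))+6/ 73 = 357943/ 292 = 1225.83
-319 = -319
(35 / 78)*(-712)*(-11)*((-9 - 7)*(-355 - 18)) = 817974080 / 39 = 20973694.36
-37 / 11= -3.36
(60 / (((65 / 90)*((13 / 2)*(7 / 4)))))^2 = 74649600 / 1399489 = 53.34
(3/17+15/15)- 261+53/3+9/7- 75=-112766/357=-315.87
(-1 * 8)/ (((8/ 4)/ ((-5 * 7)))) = 140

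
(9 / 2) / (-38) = -9 / 76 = -0.12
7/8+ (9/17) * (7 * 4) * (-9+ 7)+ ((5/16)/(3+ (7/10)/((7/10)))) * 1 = -31219/1088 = -28.69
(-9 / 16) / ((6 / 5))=-15 / 32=-0.47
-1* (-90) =90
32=32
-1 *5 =-5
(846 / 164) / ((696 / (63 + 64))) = 17907 / 19024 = 0.94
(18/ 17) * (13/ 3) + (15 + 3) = 22.59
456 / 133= 24 / 7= 3.43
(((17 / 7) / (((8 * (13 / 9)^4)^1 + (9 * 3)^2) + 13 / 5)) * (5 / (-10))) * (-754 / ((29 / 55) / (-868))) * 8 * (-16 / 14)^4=-810096264806400 / 30183664889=-26838.90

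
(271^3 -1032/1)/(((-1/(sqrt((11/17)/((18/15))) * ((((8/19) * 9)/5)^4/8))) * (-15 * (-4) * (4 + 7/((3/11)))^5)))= -225631187226432 * sqrt(5610)/38660136233447478125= -0.00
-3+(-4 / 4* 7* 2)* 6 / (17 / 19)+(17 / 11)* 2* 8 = -13493 / 187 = -72.16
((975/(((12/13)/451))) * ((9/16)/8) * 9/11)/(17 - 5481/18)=-561249/5888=-95.32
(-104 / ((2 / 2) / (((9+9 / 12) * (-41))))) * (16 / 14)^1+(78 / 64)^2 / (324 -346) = 7492621929 / 157696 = 47513.08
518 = 518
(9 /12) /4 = 3 /16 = 0.19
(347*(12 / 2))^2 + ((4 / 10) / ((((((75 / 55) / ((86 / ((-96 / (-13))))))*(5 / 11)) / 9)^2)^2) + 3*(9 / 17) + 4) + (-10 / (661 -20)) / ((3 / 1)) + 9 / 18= 693322554415226393661331 / 2092224000000000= 331380652.56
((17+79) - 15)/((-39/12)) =-324/13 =-24.92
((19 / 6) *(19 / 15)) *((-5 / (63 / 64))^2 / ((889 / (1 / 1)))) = 3696640 / 31755969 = 0.12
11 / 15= 0.73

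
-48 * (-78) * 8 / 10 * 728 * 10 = 21805056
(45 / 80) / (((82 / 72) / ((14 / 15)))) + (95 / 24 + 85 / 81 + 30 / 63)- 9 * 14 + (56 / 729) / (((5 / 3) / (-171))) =-23793137 / 185976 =-127.94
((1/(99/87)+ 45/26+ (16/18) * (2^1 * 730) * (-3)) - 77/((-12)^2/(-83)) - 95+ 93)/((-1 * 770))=15849011/3171168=5.00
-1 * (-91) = 91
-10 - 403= -413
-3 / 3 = -1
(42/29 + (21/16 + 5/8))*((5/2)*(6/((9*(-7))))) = -7855/9744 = -0.81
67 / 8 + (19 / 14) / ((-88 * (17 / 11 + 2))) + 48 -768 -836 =-6760045 / 4368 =-1547.63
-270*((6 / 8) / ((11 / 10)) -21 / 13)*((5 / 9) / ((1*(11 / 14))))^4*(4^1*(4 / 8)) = 21368900000 / 169586703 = 126.01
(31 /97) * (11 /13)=341 /1261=0.27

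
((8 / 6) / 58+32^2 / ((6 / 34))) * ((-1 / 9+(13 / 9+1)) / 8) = 1692.45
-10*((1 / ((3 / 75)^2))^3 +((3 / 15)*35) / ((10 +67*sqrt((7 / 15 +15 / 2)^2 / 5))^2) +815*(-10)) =-159952374271966314492419750 / 65518679672536561 +3026457000000*sqrt(5) / 65518679672536561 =-2441324750.00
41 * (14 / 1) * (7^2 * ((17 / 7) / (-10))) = -34153 / 5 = -6830.60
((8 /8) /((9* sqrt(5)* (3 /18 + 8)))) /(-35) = -2* sqrt(5) /25725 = -0.00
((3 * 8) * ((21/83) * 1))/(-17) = -504/1411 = -0.36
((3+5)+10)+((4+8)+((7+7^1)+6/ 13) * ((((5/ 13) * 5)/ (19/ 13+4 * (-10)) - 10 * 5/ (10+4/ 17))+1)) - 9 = -2260577/ 62959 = -35.91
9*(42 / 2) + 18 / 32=3033 / 16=189.56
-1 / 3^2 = -1 / 9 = -0.11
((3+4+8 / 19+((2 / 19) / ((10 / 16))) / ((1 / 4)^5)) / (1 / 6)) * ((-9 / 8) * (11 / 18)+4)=2717151 / 760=3575.20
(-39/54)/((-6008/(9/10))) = 13/120160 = 0.00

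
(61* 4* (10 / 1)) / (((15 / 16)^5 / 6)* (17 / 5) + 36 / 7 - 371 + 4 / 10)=-179096780800 / 26794549357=-6.68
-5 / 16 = -0.31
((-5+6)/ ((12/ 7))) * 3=7/ 4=1.75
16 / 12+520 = 1564 / 3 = 521.33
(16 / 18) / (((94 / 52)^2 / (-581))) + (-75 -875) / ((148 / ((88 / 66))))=-122551426 / 735597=-166.60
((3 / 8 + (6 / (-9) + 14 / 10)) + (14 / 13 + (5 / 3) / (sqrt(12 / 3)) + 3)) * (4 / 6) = 9389 / 2340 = 4.01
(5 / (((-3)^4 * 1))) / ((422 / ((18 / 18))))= 5 / 34182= 0.00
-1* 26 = -26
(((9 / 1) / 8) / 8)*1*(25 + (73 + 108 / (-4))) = 639 / 64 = 9.98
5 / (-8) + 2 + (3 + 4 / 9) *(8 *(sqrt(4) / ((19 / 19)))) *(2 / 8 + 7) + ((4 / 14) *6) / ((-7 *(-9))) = 400.96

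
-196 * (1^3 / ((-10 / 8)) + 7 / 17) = 6468 / 85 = 76.09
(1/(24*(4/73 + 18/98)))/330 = 3577/6755760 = 0.00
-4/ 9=-0.44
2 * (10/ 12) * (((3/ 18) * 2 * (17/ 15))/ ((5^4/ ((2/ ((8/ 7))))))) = 119/ 67500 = 0.00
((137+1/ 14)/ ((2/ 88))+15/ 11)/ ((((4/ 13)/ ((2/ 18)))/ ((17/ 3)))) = 102655163/ 8316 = 12344.30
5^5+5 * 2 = 3135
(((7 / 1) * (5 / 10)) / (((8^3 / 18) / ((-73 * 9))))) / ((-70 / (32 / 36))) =657 / 640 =1.03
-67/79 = -0.85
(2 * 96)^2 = 36864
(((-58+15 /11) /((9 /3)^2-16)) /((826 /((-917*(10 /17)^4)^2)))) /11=534565150000000 /49799932371299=10.73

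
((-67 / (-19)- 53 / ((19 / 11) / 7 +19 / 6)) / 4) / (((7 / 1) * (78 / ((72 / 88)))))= -56775 / 12628616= -0.00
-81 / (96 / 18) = -243 / 16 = -15.19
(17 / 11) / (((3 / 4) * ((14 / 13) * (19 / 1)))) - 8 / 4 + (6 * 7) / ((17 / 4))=595640 / 74613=7.98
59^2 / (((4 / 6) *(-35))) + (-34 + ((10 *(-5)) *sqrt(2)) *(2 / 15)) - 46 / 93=-193.11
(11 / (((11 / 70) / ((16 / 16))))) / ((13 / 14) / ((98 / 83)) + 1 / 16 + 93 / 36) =1152480 / 56509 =20.39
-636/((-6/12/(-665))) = -845880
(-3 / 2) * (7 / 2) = -21 / 4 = -5.25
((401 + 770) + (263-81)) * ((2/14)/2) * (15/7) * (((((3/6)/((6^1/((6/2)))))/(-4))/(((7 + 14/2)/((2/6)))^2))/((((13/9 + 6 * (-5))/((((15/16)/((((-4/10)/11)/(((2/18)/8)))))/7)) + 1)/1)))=-1860375/141791612032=-0.00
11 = 11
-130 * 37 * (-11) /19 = 2784.74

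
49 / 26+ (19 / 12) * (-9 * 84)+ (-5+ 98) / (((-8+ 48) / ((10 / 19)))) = -1179565 / 988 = -1193.89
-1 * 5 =-5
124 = 124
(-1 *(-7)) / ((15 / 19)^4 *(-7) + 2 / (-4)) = -1824494 / 839071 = -2.17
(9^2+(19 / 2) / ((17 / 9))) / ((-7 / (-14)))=2925 / 17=172.06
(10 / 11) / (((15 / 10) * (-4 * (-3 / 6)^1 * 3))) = 0.10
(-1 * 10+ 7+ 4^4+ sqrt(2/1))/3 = sqrt(2)/3+ 253/3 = 84.80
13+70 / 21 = 49 / 3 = 16.33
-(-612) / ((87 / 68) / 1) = 13872 / 29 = 478.34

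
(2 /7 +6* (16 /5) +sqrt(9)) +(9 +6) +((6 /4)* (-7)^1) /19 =49121 /1330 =36.93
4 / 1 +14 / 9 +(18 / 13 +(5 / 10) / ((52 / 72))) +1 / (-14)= 12385 / 1638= 7.56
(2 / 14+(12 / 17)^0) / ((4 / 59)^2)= 248.64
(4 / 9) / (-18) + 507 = 41065 / 81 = 506.98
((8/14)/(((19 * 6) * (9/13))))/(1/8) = 0.06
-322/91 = -3.54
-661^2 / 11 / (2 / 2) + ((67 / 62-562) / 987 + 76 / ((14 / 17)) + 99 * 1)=-39529.37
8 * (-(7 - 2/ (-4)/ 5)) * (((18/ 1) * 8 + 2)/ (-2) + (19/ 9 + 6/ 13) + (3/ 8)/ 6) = 9352333/ 2340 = 3996.72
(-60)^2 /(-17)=-3600 /17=-211.76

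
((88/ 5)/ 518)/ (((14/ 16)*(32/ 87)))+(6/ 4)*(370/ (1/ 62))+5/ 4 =1247755753/ 36260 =34411.36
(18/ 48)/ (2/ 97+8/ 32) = 97/ 70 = 1.39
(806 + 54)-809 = 51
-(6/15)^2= -4/25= -0.16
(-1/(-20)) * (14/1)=7/10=0.70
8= 8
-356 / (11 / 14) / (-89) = 5.09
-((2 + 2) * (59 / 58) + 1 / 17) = -2035 / 493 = -4.13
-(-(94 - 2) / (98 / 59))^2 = -7365796 / 2401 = -3067.80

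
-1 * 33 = -33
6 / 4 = 3 / 2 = 1.50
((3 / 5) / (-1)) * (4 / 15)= -4 / 25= -0.16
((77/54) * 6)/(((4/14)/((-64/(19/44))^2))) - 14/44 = 47016093481/71478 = 657770.13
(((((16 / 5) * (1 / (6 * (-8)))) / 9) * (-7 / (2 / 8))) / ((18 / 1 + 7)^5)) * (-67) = -1876 / 1318359375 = -0.00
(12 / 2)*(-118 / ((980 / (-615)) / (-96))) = -2090016 / 49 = -42653.39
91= 91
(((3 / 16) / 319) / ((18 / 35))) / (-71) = -35 / 2174304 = -0.00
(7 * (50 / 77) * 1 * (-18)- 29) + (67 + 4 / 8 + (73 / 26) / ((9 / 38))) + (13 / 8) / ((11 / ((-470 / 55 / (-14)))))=-24872509 / 792792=-31.37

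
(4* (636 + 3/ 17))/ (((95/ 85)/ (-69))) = -2984940/ 19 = -157102.11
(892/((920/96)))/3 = 3568/115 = 31.03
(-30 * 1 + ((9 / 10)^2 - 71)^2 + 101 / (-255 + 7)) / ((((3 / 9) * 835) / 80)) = 4553492823 / 3235625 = 1407.30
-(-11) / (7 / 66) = 726 / 7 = 103.71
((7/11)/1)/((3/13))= 91/33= 2.76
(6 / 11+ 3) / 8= 39 / 88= 0.44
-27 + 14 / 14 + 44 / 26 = -316 / 13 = -24.31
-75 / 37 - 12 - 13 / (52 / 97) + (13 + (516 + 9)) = 73959 / 148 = 499.72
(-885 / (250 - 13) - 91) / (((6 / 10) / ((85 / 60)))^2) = -13517975 / 25596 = -528.13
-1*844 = -844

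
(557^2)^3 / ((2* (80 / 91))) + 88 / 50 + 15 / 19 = 258164289633703551357 / 15200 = 16984492739059444.17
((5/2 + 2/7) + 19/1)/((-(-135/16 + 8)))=2440/49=49.80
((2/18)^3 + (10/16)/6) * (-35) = -3.69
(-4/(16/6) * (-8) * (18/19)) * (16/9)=384/19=20.21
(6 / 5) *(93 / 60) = 93 / 50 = 1.86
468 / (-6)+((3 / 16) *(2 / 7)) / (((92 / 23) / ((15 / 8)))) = -139731 / 1792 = -77.97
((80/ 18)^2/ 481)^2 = 2560000/ 1517959521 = 0.00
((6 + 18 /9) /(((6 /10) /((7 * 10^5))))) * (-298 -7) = -8540000000 /3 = -2846666666.67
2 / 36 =1 / 18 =0.06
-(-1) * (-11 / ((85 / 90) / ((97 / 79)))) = -19206 / 1343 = -14.30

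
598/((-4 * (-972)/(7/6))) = 2093/11664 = 0.18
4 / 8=1 / 2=0.50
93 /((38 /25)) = 2325 /38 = 61.18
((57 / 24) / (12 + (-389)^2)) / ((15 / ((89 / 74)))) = 1691 / 1343837040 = 0.00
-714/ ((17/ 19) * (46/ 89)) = -35511/ 23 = -1543.96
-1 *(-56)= 56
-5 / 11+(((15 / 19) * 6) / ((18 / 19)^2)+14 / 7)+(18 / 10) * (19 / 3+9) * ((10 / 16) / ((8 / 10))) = 44963 / 1584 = 28.39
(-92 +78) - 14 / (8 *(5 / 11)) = -357 / 20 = -17.85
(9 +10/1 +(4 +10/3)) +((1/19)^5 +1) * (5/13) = 2580095173/96567861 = 26.72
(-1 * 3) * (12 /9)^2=-16 /3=-5.33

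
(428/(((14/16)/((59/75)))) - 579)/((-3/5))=101959/315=323.68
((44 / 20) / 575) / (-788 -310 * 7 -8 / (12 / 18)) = -1 / 776250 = -0.00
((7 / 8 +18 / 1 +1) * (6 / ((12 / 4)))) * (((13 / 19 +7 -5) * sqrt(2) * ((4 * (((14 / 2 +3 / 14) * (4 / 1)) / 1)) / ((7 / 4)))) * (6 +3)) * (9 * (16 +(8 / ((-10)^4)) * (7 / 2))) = 5308107076206 * sqrt(2) / 581875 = 12901047.51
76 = 76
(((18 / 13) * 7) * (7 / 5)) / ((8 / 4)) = 441 / 65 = 6.78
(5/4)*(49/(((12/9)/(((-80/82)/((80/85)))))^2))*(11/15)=11682825/430336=27.15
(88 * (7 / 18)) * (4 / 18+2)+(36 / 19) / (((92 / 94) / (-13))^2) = 334065169 / 814131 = 410.33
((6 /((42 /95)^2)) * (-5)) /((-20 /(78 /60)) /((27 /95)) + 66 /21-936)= 1055925 /6790084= 0.16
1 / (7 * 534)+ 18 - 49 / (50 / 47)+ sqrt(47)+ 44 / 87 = -37336339 / 1355025+ sqrt(47) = -20.70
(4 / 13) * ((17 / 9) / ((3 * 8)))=17 / 702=0.02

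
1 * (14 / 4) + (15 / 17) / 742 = 22082 / 6307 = 3.50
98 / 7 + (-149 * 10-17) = -1493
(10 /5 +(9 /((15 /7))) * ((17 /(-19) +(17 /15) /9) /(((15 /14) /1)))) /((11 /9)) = -65006 /78375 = -0.83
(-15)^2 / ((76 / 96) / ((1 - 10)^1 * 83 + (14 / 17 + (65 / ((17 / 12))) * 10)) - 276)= -26379000 / 32358563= -0.82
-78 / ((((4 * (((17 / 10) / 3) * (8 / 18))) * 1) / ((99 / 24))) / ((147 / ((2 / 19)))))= -485269785 / 1088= -446020.02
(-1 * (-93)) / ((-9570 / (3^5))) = -7533 / 3190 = -2.36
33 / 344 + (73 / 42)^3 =5.35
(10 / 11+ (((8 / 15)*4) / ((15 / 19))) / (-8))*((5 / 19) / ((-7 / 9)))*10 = -404 / 209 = -1.93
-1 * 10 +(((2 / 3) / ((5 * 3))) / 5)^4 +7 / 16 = -392122265369 / 41006250000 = -9.56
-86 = -86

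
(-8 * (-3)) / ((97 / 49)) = 1176 / 97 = 12.12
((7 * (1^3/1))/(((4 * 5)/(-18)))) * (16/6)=-84/5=-16.80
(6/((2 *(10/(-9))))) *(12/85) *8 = -1296/425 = -3.05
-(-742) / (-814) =-371 / 407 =-0.91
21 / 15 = 1.40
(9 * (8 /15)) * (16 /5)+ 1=409 /25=16.36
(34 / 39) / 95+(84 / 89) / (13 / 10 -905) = 3461966 / 425700795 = 0.01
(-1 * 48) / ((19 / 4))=-192 / 19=-10.11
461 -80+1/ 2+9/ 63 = 5343/ 14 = 381.64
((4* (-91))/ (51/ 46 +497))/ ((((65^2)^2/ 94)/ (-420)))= 10170048/ 6292482625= 0.00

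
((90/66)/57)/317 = 5/66253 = 0.00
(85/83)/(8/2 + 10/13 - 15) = -1105/11039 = -0.10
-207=-207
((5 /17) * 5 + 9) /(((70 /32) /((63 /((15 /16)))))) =136704 /425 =321.66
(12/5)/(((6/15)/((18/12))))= 9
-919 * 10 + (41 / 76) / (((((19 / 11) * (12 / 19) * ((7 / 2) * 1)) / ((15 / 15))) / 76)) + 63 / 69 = -8866285 / 966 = -9178.35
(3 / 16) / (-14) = -3 / 224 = -0.01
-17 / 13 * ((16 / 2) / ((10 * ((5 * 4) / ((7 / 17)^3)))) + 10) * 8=-9828744 / 93925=-104.64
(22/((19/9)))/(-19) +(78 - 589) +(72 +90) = -126187/361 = -349.55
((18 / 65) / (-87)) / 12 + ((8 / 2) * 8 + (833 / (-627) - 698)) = -1577425177 / 2363790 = -667.33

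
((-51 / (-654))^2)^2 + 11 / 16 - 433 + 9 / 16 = -975120492667 / 2258530576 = -431.75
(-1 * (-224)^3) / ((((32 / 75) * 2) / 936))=12328243200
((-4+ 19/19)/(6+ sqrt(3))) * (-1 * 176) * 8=546.30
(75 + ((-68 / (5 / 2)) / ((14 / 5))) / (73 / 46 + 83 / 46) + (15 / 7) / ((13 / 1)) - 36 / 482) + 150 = 14620894 / 65793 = 222.23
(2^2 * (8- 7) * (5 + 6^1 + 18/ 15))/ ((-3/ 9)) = -146.40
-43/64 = -0.67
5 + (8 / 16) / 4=41 / 8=5.12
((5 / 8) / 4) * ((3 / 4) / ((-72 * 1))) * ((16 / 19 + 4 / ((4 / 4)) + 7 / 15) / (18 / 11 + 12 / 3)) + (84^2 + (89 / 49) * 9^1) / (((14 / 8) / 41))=617008628925691 / 3723761664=165694.98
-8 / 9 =-0.89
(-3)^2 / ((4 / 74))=333 / 2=166.50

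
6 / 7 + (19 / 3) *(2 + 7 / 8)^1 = 3203 / 168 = 19.07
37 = 37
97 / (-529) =-97 / 529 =-0.18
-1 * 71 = -71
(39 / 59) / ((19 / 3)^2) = 351 / 21299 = 0.02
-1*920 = -920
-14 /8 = -7 /4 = -1.75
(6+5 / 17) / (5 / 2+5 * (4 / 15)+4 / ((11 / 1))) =7062 / 4709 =1.50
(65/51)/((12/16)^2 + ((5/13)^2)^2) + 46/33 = 178523386/49938163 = 3.57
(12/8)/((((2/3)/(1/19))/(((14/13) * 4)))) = 126/247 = 0.51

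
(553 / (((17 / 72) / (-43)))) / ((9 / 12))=-2282784 / 17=-134281.41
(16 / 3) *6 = 32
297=297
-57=-57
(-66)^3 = -287496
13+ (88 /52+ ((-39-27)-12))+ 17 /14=-11301 /182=-62.09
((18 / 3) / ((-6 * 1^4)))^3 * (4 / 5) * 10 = -8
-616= -616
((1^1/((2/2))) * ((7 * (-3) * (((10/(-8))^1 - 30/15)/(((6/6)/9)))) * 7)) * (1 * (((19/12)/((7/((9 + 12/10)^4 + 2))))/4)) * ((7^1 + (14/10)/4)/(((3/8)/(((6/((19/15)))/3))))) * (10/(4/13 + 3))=10590233358159/43000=246284496.70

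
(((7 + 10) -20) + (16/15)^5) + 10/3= 1301701/759375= 1.71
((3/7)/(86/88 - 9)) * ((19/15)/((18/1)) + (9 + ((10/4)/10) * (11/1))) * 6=-140426/37065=-3.79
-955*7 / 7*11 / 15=-2101 / 3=-700.33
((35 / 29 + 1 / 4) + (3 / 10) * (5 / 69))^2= 15563025 / 7118224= 2.19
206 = 206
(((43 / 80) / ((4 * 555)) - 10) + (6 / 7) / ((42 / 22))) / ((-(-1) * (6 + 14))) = -83114693 / 174048000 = -0.48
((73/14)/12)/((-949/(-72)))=3/91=0.03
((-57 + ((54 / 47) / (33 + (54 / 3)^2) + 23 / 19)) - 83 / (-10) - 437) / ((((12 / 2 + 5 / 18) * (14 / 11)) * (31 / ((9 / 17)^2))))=-4128574203171 / 7530684279230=-0.55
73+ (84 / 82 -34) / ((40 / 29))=49.09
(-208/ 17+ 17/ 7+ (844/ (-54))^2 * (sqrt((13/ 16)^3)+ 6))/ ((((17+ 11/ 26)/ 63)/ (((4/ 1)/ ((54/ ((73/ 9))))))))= 3844789039 * sqrt(13)/ 35665596+ 159813160156/ 50526261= 3551.65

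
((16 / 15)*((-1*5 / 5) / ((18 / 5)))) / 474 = -4 / 6399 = -0.00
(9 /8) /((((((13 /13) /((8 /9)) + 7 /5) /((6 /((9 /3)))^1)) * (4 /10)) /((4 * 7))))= 6300 /101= 62.38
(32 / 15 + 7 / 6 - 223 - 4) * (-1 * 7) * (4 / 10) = 626.36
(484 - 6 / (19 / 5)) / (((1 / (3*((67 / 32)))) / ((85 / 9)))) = 26100185 / 912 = 28618.62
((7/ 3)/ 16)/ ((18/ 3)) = 7/ 288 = 0.02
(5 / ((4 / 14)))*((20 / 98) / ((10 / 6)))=15 / 7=2.14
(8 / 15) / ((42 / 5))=4 / 63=0.06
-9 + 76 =67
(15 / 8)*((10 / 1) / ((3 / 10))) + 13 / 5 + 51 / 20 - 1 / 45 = 12173 / 180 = 67.63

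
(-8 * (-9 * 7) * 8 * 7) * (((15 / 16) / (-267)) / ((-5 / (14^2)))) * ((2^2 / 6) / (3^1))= 76832 / 89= 863.28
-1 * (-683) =683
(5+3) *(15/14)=60/7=8.57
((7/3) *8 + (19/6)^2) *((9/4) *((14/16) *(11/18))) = 79541/2304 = 34.52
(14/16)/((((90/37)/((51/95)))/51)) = 74851/7600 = 9.85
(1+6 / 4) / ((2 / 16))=20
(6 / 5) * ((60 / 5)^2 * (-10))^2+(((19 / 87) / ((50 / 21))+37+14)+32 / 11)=39689565313 / 15950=2488374.00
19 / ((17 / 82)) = 1558 / 17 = 91.65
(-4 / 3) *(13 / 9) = -1.93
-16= -16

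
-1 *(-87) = 87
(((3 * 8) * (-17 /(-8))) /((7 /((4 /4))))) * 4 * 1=204 /7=29.14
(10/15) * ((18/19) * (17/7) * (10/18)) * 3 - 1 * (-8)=10.56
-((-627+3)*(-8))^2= -24920064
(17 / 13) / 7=17 / 91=0.19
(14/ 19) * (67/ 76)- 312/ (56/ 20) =-559877/ 5054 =-110.78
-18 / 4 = -9 / 2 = -4.50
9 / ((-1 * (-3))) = 3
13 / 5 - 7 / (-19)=282 / 95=2.97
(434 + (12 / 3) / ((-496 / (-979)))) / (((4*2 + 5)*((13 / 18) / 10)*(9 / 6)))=313.77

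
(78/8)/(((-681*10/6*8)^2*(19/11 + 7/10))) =143/2935091840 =0.00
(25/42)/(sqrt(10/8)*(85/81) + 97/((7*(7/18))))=1336475700/79918517779-19679625*sqrt(5)/79918517779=0.02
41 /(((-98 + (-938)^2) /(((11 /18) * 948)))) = 35629 /1319619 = 0.03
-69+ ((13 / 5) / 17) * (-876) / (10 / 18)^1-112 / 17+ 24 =-124417 / 425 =-292.75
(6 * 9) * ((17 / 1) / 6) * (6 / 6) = 153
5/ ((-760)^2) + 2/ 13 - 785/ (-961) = 1400923533/ 1443191360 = 0.97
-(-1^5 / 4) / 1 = 1 / 4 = 0.25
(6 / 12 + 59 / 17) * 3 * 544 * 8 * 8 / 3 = 138240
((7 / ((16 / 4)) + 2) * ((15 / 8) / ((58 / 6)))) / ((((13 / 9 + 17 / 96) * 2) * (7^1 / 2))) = 6075 / 94801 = 0.06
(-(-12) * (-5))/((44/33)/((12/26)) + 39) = -540/377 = -1.43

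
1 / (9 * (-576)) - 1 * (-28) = 145151 / 5184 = 28.00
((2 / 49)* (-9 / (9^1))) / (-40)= 1 / 980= 0.00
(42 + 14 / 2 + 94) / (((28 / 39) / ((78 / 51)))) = 72501 / 238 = 304.63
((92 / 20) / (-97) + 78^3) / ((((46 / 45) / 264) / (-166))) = -45388939109976 / 2231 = -20344661187.80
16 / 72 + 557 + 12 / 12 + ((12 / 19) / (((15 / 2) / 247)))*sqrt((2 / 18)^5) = 678344 / 1215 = 558.31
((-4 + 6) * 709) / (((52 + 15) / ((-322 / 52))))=-114149 / 871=-131.06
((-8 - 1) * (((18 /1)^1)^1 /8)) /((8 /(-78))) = 3159 /16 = 197.44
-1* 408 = -408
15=15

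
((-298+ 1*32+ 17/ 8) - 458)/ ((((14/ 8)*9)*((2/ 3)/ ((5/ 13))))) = -1375/ 52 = -26.44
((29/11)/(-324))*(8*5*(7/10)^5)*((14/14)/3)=-487403/26730000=-0.02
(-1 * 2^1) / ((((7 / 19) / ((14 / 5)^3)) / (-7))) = 104272 / 125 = 834.18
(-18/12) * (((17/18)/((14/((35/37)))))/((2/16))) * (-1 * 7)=595/111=5.36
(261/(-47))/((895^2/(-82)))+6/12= 37690979/75296350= 0.50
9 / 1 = 9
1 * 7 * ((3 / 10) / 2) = 21 / 20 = 1.05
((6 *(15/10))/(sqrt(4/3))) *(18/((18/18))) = 81 *sqrt(3) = 140.30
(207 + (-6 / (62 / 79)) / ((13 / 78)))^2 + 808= 25726513 / 961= 26770.57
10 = 10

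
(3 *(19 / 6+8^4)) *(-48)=-590280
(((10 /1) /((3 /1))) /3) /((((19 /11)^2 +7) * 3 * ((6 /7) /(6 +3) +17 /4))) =847 /99207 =0.01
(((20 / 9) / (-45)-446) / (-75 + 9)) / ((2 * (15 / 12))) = 7226 / 2673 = 2.70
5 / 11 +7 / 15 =152 / 165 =0.92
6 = 6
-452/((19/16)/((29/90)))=-104864/855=-122.65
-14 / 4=-7 / 2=-3.50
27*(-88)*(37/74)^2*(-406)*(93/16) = 5607063/4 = 1401765.75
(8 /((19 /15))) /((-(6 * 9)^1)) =-20 /171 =-0.12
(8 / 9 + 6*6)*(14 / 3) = 4648 / 27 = 172.15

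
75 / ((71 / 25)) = 1875 / 71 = 26.41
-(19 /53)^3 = -6859 /148877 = -0.05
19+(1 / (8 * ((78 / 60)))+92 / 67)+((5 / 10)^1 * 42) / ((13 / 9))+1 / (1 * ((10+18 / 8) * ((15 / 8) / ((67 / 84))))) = 1884428069 / 53775540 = 35.04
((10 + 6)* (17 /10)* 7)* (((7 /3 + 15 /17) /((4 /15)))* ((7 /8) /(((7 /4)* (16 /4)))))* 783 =224721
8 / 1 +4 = 12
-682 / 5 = -136.40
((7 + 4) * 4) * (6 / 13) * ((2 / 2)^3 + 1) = 528 / 13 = 40.62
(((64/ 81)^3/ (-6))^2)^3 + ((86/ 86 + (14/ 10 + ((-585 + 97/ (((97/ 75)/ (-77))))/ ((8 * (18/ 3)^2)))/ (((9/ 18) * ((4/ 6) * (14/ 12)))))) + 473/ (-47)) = -3482359581116439793665275277297975599476111/ 54032338752577565301101529064333449900810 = -64.45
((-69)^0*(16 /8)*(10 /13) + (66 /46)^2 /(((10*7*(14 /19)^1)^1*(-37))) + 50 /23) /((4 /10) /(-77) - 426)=-10179936987 /1168515302864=-0.01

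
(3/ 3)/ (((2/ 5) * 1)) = 5/ 2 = 2.50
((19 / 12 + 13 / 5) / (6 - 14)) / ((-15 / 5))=251 / 1440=0.17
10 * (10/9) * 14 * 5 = 7000/9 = 777.78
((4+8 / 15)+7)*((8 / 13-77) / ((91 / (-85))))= 973471 / 1183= 822.88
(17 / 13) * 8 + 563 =7455 / 13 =573.46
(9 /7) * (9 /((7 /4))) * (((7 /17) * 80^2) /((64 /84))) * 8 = 3110400 /17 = 182964.71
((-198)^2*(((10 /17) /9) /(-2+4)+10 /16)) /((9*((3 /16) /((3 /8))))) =97405 /17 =5729.71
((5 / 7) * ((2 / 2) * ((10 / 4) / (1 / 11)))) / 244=275 / 3416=0.08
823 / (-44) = -823 / 44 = -18.70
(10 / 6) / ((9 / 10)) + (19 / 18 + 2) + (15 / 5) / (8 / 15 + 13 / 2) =60775 / 11394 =5.33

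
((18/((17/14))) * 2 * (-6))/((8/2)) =-756/17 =-44.47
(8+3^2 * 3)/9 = 35/9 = 3.89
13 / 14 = 0.93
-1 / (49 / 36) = -36 / 49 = -0.73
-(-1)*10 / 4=5 / 2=2.50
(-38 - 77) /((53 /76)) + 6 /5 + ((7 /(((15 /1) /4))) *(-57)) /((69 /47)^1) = -863714 /3657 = -236.18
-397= -397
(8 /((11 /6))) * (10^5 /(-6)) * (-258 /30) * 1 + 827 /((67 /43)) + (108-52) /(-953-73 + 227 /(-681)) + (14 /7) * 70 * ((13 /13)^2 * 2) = 1421135514133 /2269223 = 626265.25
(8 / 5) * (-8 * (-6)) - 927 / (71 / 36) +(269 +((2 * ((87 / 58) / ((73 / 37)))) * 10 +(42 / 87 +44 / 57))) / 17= -274135066793 / 728237415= -376.44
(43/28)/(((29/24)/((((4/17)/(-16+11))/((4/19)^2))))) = -46569/34510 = -1.35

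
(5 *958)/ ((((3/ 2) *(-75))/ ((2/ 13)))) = -3832/ 585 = -6.55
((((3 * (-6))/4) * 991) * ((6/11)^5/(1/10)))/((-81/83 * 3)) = 118444320/161051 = 735.45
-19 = -19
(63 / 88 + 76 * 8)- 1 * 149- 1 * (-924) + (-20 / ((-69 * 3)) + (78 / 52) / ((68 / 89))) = 53641994 / 38709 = 1385.78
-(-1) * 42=42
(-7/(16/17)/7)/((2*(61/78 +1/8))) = -663/1132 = -0.59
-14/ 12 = -7/ 6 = -1.17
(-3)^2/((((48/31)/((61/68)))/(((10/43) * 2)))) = 28365/11696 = 2.43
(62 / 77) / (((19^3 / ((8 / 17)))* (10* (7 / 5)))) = 248 / 62849017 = 0.00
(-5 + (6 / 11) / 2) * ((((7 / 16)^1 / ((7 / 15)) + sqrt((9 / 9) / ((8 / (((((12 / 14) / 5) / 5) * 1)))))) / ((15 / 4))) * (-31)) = 3224 * sqrt(21) / 5775 + 403 / 11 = 39.19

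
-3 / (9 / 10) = -10 / 3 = -3.33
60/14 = 30/7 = 4.29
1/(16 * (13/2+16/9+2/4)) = 9/1264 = 0.01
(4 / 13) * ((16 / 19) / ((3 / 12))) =256 / 247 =1.04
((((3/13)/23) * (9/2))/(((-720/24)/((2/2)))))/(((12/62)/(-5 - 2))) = 651/11960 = 0.05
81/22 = 3.68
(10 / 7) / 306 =5 / 1071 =0.00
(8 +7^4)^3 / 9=1553344881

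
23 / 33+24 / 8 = 122 / 33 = 3.70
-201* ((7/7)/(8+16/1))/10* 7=-469/80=-5.86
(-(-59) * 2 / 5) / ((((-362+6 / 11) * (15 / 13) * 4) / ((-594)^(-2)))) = -767 / 19130126400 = -0.00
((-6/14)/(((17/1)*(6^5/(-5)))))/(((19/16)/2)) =5/183141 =0.00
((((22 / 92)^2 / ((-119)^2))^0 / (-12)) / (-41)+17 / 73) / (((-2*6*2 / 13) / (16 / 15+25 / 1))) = -42885271 / 12929760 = -3.32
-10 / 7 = -1.43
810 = 810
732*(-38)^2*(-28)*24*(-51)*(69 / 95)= 131556773376 / 5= 26311354675.20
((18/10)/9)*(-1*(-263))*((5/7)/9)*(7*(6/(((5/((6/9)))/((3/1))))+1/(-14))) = 42869/630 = 68.05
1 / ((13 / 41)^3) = 68921 / 2197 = 31.37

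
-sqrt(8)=-2 * sqrt(2)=-2.83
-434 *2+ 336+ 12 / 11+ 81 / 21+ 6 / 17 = -689449 / 1309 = -526.70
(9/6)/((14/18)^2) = 243/98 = 2.48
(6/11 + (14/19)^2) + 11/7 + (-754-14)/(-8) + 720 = 22756287/27797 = 818.66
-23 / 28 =-0.82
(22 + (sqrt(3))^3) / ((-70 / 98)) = -154 / 5 - 21* sqrt(3) / 5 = -38.07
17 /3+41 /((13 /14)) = 1943 /39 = 49.82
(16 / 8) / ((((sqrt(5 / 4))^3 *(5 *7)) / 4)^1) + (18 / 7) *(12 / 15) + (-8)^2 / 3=64 *sqrt(5) / 875 + 2456 / 105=23.55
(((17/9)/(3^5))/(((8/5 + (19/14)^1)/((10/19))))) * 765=1.06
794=794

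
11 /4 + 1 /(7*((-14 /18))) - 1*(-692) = 136135 /196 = 694.57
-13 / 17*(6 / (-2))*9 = 351 / 17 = 20.65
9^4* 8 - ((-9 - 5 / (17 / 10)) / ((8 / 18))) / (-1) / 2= 7136541 / 136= 52474.57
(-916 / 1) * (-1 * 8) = 7328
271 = 271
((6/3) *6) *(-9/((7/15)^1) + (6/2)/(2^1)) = -213.43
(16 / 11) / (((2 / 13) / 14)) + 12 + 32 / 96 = 4775 / 33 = 144.70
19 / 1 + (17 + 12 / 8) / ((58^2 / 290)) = 2389 / 116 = 20.59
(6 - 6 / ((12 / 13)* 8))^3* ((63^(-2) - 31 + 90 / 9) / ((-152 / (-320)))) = -59571628595 / 9652608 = -6171.56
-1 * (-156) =156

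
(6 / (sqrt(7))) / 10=3 * sqrt(7) / 35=0.23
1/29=0.03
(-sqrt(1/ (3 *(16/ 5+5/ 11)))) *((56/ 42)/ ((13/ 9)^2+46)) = -36 *sqrt(3685)/ 260965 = -0.01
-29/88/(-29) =1/88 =0.01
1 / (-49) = -1 / 49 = -0.02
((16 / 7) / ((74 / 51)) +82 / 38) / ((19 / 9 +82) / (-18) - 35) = -2976102 / 31627267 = -0.09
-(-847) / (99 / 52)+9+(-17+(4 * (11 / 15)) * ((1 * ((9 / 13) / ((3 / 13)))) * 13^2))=86584 / 45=1924.09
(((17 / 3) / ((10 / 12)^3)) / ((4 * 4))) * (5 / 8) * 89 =13617 / 400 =34.04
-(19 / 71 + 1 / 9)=-242 / 639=-0.38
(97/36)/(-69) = -97/2484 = -0.04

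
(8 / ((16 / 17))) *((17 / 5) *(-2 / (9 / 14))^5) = -2486898176 / 295245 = -8423.17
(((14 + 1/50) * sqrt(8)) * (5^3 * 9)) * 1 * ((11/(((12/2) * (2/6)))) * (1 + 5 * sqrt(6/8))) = 346995 * sqrt(2)/2 + 1734975 * sqrt(6)/4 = 1307813.38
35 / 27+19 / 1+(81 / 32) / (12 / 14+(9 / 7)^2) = 754697 / 35424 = 21.30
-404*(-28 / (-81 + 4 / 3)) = -141.99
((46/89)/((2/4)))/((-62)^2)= 23/85529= 0.00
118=118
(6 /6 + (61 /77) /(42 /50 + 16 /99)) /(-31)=-31078 /537943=-0.06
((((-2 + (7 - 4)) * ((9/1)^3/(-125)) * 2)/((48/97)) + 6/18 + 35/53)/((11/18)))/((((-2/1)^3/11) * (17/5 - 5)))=-31.75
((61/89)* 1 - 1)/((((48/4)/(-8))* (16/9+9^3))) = 168/585353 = 0.00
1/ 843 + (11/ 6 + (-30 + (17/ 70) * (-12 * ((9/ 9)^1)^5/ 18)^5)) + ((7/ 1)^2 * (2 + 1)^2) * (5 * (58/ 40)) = 30294938027/ 9559620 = 3169.05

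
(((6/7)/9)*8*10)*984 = 52480/7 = 7497.14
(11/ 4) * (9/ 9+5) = 33/ 2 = 16.50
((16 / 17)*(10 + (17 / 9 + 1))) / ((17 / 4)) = 7424 / 2601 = 2.85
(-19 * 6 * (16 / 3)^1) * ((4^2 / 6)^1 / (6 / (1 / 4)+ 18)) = -38.60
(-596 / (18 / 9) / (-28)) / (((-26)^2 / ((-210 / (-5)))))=447 / 676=0.66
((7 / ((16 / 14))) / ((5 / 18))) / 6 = 147 / 40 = 3.68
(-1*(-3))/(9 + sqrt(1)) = 3/10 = 0.30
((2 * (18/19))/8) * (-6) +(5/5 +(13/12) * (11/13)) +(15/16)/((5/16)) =797/228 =3.50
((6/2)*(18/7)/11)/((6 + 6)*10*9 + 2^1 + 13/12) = 648/1000769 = 0.00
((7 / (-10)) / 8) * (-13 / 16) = 0.07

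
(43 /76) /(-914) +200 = 13892757 /69464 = 200.00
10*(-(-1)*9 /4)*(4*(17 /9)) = 170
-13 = -13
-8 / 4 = -2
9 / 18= 1 / 2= 0.50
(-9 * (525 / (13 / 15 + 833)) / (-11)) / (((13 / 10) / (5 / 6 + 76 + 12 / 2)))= 58708125 / 1788644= 32.82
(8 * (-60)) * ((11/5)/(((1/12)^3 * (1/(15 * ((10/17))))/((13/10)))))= -20931162.35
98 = 98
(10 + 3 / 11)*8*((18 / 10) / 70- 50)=-7905932 / 1925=-4106.98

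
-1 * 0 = 0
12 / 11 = 1.09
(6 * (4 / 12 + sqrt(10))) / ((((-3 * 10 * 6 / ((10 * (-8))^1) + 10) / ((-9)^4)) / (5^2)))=1312200 / 49 + 3936600 * sqrt(10) / 49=280833.11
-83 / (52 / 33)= -2739 / 52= -52.67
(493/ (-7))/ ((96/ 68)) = -8381/ 168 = -49.89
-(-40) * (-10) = -400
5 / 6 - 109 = -649 / 6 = -108.17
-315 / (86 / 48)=-7560 / 43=-175.81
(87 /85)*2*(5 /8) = 87 /68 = 1.28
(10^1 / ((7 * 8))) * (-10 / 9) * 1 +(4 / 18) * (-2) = -9 / 14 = -0.64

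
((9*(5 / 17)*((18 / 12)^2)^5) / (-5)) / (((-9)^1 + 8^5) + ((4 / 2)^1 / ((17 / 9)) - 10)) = -531441 / 570113024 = -0.00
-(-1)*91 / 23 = 91 / 23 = 3.96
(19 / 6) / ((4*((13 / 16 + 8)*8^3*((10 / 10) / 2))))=0.00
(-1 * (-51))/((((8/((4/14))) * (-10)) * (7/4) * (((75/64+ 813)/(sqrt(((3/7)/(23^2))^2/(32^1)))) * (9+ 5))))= -102 * sqrt(2)/110304353005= -0.00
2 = 2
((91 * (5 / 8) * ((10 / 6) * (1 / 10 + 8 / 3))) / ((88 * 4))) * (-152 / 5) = -143507 / 6336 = -22.65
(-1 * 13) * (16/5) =-208/5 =-41.60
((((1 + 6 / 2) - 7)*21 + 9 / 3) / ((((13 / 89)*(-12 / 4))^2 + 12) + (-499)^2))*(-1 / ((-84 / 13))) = -514865 / 13807034458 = -0.00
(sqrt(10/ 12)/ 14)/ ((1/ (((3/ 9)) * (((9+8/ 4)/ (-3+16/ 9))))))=-sqrt(30)/ 28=-0.20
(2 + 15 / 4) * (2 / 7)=23 / 14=1.64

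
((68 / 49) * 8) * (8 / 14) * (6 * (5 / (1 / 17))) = 3235.45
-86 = -86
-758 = -758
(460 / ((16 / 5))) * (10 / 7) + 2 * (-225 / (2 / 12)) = -34925 / 14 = -2494.64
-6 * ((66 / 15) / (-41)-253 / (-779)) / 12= -847 / 7790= -0.11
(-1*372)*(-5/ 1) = 1860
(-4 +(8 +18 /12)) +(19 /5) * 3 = 16.90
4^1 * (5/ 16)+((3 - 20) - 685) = -2803/ 4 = -700.75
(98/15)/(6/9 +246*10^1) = 49/18455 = 0.00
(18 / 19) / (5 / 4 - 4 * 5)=-24 / 475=-0.05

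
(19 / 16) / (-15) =-19 / 240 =-0.08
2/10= 1/5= 0.20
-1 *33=-33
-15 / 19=-0.79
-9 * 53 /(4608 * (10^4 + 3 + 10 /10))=-53 /5122048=-0.00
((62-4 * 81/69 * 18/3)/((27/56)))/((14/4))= 12448/621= 20.05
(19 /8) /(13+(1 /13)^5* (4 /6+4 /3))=7054567 /38614488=0.18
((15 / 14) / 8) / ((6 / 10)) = 25 / 112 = 0.22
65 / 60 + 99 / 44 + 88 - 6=256 / 3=85.33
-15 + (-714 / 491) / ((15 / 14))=-40157 / 2455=-16.36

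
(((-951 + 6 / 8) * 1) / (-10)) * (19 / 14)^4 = 70764303 / 219520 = 322.36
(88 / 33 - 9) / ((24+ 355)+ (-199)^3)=19 / 23640660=0.00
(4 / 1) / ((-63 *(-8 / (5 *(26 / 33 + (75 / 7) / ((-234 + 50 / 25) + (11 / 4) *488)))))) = 68165 / 2153844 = 0.03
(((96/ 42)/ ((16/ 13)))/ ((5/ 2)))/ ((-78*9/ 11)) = -11/ 945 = -0.01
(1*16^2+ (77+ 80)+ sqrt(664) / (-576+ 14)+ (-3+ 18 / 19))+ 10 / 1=7998 / 19 - sqrt(166) / 281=420.90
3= 3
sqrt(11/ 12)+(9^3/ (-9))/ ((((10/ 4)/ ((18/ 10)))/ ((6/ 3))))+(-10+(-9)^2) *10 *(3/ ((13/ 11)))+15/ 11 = 1687.99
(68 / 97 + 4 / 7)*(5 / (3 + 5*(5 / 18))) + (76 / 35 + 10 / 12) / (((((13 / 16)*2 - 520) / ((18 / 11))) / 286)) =-108069744 / 85557395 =-1.26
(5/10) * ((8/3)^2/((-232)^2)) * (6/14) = 0.00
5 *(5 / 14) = 25 / 14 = 1.79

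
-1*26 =-26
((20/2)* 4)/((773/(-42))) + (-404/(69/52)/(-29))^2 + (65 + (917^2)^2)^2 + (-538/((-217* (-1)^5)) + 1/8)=2686445766125813986258467204652707949/5373081053928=499982363780252907469101.70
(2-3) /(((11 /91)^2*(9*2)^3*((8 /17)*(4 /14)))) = -0.09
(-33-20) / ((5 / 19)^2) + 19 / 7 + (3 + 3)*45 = -492.61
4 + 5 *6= 34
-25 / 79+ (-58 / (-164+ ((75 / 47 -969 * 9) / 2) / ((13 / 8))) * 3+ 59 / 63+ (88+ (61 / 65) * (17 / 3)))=2034435320471 / 21643131510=94.00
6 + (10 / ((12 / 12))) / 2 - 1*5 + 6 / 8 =27 / 4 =6.75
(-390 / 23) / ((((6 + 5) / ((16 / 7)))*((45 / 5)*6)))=-1040 / 15939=-0.07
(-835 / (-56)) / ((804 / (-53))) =-44255 / 45024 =-0.98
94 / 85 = 1.11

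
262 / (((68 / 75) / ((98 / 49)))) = 9825 / 17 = 577.94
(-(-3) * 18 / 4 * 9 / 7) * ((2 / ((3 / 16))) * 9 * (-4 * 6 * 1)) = -279936 / 7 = -39990.86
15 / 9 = 5 / 3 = 1.67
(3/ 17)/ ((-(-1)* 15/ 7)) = 7/ 85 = 0.08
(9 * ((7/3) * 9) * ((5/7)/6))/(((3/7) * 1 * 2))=105/4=26.25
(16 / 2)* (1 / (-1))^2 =8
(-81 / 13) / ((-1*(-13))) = -81 / 169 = -0.48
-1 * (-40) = 40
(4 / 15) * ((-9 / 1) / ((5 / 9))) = -108 / 25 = -4.32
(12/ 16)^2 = 9/ 16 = 0.56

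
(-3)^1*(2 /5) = -1.20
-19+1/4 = -75/4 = -18.75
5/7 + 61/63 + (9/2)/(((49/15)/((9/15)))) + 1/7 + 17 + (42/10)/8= 355921/17640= 20.18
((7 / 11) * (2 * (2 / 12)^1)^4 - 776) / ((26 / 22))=-656.61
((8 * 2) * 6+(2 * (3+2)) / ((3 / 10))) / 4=32.33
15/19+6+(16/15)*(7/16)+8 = 4348/285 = 15.26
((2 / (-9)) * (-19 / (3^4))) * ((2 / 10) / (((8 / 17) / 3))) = 323 / 4860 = 0.07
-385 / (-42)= 55 / 6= 9.17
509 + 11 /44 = 2037 /4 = 509.25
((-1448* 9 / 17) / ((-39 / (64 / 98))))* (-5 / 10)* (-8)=556032 / 10829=51.35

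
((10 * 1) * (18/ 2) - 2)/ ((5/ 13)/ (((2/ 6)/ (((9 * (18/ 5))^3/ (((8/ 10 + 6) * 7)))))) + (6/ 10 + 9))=170170/ 1612887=0.11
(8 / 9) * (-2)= -16 / 9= -1.78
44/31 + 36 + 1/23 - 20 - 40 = -16069/713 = -22.54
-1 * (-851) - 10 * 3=821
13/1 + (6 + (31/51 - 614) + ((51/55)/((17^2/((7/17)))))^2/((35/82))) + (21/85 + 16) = -2191034258777/3789765375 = -578.15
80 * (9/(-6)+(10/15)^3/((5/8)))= -2216/27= -82.07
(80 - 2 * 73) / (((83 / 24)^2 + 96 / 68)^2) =-6328295424 / 17144497969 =-0.37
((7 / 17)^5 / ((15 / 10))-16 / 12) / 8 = -940969 / 5679428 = -0.17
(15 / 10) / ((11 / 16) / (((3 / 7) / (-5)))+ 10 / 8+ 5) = -72 / 85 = -0.85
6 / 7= 0.86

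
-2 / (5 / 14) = -28 / 5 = -5.60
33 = 33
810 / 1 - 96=714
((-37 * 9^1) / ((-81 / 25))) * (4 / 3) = 3700 / 27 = 137.04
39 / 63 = 13 / 21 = 0.62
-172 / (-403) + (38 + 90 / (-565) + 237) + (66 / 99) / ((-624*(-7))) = 6317848631 / 22951656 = 275.27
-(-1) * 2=2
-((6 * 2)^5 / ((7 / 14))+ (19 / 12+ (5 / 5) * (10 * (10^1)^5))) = -17971987 / 12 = -1497665.58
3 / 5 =0.60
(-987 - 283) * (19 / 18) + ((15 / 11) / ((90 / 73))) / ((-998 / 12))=-66225442 / 49401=-1340.57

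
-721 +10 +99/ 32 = -22653/ 32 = -707.91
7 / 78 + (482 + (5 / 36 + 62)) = 254699 / 468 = 544.23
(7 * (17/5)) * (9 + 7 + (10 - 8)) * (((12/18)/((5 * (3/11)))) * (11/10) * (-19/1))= -4377.30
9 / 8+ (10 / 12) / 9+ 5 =1343 / 216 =6.22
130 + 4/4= 131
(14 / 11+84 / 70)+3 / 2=437 / 110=3.97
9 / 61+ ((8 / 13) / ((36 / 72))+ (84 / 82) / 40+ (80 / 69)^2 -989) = -3053325050747 / 3095887860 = -986.25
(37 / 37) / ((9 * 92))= 1 / 828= 0.00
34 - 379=-345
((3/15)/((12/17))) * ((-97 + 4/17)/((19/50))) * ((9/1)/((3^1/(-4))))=16450/19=865.79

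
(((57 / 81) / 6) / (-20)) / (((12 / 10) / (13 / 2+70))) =-323 / 864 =-0.37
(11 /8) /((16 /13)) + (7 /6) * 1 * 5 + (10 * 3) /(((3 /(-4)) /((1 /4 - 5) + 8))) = -47251 /384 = -123.05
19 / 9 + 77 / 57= 592 / 171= 3.46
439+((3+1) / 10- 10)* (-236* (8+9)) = 194771 / 5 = 38954.20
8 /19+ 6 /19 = 14 /19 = 0.74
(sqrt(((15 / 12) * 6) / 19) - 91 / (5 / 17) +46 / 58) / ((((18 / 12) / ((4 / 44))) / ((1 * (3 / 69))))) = -2712 / 3335 +sqrt(570) / 14421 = -0.81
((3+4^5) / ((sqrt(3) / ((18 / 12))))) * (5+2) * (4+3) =50323 * sqrt(3) / 2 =43581.00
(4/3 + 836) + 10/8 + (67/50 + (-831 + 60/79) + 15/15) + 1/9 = 767449/71100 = 10.79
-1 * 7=-7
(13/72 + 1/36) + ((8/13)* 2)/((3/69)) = 8897/312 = 28.52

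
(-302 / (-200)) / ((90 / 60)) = 151 / 150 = 1.01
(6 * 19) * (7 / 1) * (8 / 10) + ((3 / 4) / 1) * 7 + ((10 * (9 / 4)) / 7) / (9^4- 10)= 590317611 / 917140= 643.65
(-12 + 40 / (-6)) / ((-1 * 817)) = 56 / 2451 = 0.02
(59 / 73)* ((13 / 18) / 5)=767 / 6570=0.12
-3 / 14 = -0.21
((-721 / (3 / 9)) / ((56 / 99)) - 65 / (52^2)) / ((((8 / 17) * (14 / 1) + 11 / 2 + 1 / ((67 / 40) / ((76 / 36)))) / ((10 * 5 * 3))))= -611501109075 / 14230996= -42969.66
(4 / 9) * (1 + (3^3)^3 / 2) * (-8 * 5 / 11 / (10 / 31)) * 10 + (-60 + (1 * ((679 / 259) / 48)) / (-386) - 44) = -11158034388353 / 22622688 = -493223.19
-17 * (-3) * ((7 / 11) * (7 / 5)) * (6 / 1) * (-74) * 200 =-44382240 / 11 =-4034749.09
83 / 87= 0.95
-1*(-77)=77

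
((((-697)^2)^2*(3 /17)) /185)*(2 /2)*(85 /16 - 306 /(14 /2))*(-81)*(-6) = -43529047282522197 /10360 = -4201645490590.95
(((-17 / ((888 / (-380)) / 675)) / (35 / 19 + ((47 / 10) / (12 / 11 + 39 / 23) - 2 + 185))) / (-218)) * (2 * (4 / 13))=-121837500 / 1639507259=-0.07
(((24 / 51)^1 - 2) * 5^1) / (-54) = 65 / 459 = 0.14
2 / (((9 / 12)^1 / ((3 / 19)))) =8 / 19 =0.42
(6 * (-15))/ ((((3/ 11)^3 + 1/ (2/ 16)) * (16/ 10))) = -11979/ 1708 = -7.01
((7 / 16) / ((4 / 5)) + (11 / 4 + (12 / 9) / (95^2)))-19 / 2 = -10748519 / 1732800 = -6.20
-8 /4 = -2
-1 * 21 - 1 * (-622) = 601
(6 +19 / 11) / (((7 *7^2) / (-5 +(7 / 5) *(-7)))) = -1258 / 3773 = -0.33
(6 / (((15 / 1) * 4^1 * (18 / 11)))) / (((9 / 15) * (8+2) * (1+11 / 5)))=11 / 3456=0.00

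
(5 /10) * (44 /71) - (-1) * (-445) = -31573 /71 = -444.69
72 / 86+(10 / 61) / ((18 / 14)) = 22774 / 23607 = 0.96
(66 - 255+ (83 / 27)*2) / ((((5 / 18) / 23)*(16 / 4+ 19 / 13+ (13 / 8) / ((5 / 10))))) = -11809304 / 6795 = -1737.94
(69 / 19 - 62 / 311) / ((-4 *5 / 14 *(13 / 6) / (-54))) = 22998654 / 384085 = 59.88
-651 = -651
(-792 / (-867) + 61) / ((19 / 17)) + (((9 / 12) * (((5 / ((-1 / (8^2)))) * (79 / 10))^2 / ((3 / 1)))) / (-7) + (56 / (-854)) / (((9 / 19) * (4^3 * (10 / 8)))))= -5664917558819 / 24825780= -228186.89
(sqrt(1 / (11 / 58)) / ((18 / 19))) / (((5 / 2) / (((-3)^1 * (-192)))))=1216 * sqrt(638) / 55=558.45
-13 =-13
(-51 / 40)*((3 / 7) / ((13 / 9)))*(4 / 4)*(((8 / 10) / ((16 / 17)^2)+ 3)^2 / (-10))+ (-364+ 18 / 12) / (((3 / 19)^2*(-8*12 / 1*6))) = 7795429831537 / 301916160000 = 25.82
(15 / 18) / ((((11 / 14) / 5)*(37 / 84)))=4900 / 407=12.04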